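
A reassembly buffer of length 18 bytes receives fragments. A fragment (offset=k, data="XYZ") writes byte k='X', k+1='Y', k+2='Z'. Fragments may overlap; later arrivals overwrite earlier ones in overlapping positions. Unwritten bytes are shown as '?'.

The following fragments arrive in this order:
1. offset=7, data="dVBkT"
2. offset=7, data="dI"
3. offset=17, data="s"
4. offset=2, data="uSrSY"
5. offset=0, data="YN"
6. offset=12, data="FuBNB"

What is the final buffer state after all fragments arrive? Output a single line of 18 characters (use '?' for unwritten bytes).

Fragment 1: offset=7 data="dVBkT" -> buffer=???????dVBkT??????
Fragment 2: offset=7 data="dI" -> buffer=???????dIBkT??????
Fragment 3: offset=17 data="s" -> buffer=???????dIBkT?????s
Fragment 4: offset=2 data="uSrSY" -> buffer=??uSrSYdIBkT?????s
Fragment 5: offset=0 data="YN" -> buffer=YNuSrSYdIBkT?????s
Fragment 6: offset=12 data="FuBNB" -> buffer=YNuSrSYdIBkTFuBNBs

Answer: YNuSrSYdIBkTFuBNBs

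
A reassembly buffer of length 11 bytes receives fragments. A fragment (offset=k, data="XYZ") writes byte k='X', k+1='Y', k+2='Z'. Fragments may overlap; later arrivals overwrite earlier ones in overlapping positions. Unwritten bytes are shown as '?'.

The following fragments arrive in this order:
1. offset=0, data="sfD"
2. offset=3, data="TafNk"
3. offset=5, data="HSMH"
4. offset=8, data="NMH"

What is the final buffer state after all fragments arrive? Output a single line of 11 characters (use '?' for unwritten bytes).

Fragment 1: offset=0 data="sfD" -> buffer=sfD????????
Fragment 2: offset=3 data="TafNk" -> buffer=sfDTafNk???
Fragment 3: offset=5 data="HSMH" -> buffer=sfDTaHSMH??
Fragment 4: offset=8 data="NMH" -> buffer=sfDTaHSMNMH

Answer: sfDTaHSMNMH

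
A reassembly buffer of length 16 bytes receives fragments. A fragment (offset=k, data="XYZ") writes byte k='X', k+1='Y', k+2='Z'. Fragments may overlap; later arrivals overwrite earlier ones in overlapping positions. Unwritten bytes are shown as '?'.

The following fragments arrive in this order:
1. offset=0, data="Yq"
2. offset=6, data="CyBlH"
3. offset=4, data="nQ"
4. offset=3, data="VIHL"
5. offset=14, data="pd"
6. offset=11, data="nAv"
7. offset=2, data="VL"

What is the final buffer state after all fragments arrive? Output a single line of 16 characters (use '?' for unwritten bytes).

Fragment 1: offset=0 data="Yq" -> buffer=Yq??????????????
Fragment 2: offset=6 data="CyBlH" -> buffer=Yq????CyBlH?????
Fragment 3: offset=4 data="nQ" -> buffer=Yq??nQCyBlH?????
Fragment 4: offset=3 data="VIHL" -> buffer=Yq?VIHLyBlH?????
Fragment 5: offset=14 data="pd" -> buffer=Yq?VIHLyBlH???pd
Fragment 6: offset=11 data="nAv" -> buffer=Yq?VIHLyBlHnAvpd
Fragment 7: offset=2 data="VL" -> buffer=YqVLIHLyBlHnAvpd

Answer: YqVLIHLyBlHnAvpd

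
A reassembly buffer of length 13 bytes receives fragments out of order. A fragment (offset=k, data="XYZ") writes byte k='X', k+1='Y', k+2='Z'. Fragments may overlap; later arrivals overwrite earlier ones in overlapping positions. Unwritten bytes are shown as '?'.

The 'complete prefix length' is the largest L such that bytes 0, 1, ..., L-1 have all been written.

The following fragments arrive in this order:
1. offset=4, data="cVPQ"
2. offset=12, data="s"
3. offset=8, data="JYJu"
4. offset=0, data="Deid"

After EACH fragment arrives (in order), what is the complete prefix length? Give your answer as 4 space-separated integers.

Fragment 1: offset=4 data="cVPQ" -> buffer=????cVPQ????? -> prefix_len=0
Fragment 2: offset=12 data="s" -> buffer=????cVPQ????s -> prefix_len=0
Fragment 3: offset=8 data="JYJu" -> buffer=????cVPQJYJus -> prefix_len=0
Fragment 4: offset=0 data="Deid" -> buffer=DeidcVPQJYJus -> prefix_len=13

Answer: 0 0 0 13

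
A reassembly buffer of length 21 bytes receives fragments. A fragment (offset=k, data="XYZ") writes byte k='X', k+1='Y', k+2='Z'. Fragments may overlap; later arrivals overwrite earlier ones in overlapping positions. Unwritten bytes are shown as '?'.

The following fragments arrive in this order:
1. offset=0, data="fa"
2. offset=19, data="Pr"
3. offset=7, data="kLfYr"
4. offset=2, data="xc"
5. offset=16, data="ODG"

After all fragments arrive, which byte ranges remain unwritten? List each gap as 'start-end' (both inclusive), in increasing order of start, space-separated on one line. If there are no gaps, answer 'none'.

Fragment 1: offset=0 len=2
Fragment 2: offset=19 len=2
Fragment 3: offset=7 len=5
Fragment 4: offset=2 len=2
Fragment 5: offset=16 len=3
Gaps: 4-6 12-15

Answer: 4-6 12-15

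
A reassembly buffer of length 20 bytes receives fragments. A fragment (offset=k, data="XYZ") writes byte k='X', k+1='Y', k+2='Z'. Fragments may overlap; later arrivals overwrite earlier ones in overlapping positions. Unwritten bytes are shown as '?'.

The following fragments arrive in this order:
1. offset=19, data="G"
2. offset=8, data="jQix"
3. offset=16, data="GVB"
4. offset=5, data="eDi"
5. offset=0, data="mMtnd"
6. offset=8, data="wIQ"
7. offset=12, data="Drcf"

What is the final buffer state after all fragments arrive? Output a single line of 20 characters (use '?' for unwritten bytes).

Fragment 1: offset=19 data="G" -> buffer=???????????????????G
Fragment 2: offset=8 data="jQix" -> buffer=????????jQix???????G
Fragment 3: offset=16 data="GVB" -> buffer=????????jQix????GVBG
Fragment 4: offset=5 data="eDi" -> buffer=?????eDijQix????GVBG
Fragment 5: offset=0 data="mMtnd" -> buffer=mMtndeDijQix????GVBG
Fragment 6: offset=8 data="wIQ" -> buffer=mMtndeDiwIQx????GVBG
Fragment 7: offset=12 data="Drcf" -> buffer=mMtndeDiwIQxDrcfGVBG

Answer: mMtndeDiwIQxDrcfGVBG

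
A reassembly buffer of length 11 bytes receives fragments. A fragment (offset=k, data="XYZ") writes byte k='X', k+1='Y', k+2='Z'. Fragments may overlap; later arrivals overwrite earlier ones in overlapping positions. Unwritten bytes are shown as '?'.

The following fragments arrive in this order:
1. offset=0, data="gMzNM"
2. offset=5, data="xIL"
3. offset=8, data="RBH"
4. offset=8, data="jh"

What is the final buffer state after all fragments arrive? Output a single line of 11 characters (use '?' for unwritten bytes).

Answer: gMzNMxILjhH

Derivation:
Fragment 1: offset=0 data="gMzNM" -> buffer=gMzNM??????
Fragment 2: offset=5 data="xIL" -> buffer=gMzNMxIL???
Fragment 3: offset=8 data="RBH" -> buffer=gMzNMxILRBH
Fragment 4: offset=8 data="jh" -> buffer=gMzNMxILjhH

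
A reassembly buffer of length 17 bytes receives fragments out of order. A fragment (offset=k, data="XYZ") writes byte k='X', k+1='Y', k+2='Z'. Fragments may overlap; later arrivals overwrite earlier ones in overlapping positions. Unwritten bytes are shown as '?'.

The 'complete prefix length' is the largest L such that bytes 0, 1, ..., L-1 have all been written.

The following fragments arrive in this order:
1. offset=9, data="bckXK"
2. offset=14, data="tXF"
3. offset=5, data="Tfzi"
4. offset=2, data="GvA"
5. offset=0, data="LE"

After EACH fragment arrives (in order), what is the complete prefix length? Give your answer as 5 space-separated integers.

Answer: 0 0 0 0 17

Derivation:
Fragment 1: offset=9 data="bckXK" -> buffer=?????????bckXK??? -> prefix_len=0
Fragment 2: offset=14 data="tXF" -> buffer=?????????bckXKtXF -> prefix_len=0
Fragment 3: offset=5 data="Tfzi" -> buffer=?????TfzibckXKtXF -> prefix_len=0
Fragment 4: offset=2 data="GvA" -> buffer=??GvATfzibckXKtXF -> prefix_len=0
Fragment 5: offset=0 data="LE" -> buffer=LEGvATfzibckXKtXF -> prefix_len=17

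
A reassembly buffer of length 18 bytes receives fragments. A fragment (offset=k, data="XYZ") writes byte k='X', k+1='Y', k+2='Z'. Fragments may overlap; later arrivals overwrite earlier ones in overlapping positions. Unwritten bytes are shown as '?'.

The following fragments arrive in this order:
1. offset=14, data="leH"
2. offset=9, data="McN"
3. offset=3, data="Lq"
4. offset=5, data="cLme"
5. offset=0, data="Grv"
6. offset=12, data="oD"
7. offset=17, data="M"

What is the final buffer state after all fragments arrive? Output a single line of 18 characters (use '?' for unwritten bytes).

Answer: GrvLqcLmeMcNoDleHM

Derivation:
Fragment 1: offset=14 data="leH" -> buffer=??????????????leH?
Fragment 2: offset=9 data="McN" -> buffer=?????????McN??leH?
Fragment 3: offset=3 data="Lq" -> buffer=???Lq????McN??leH?
Fragment 4: offset=5 data="cLme" -> buffer=???LqcLmeMcN??leH?
Fragment 5: offset=0 data="Grv" -> buffer=GrvLqcLmeMcN??leH?
Fragment 6: offset=12 data="oD" -> buffer=GrvLqcLmeMcNoDleH?
Fragment 7: offset=17 data="M" -> buffer=GrvLqcLmeMcNoDleHM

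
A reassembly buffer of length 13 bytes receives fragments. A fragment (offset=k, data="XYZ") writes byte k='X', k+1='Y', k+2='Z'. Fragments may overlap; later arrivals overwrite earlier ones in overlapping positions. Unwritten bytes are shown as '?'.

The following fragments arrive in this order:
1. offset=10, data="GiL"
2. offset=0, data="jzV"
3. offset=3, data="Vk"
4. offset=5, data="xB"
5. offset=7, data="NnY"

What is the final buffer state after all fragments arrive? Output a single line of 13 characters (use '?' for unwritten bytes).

Answer: jzVVkxBNnYGiL

Derivation:
Fragment 1: offset=10 data="GiL" -> buffer=??????????GiL
Fragment 2: offset=0 data="jzV" -> buffer=jzV???????GiL
Fragment 3: offset=3 data="Vk" -> buffer=jzVVk?????GiL
Fragment 4: offset=5 data="xB" -> buffer=jzVVkxB???GiL
Fragment 5: offset=7 data="NnY" -> buffer=jzVVkxBNnYGiL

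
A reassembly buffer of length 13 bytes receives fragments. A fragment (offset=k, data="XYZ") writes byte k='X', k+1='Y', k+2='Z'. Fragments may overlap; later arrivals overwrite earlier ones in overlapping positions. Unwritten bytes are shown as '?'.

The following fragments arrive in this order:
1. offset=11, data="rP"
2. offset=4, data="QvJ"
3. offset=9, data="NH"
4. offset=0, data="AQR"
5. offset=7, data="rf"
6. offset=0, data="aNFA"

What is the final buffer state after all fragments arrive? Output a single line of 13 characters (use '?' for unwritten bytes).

Fragment 1: offset=11 data="rP" -> buffer=???????????rP
Fragment 2: offset=4 data="QvJ" -> buffer=????QvJ????rP
Fragment 3: offset=9 data="NH" -> buffer=????QvJ??NHrP
Fragment 4: offset=0 data="AQR" -> buffer=AQR?QvJ??NHrP
Fragment 5: offset=7 data="rf" -> buffer=AQR?QvJrfNHrP
Fragment 6: offset=0 data="aNFA" -> buffer=aNFAQvJrfNHrP

Answer: aNFAQvJrfNHrP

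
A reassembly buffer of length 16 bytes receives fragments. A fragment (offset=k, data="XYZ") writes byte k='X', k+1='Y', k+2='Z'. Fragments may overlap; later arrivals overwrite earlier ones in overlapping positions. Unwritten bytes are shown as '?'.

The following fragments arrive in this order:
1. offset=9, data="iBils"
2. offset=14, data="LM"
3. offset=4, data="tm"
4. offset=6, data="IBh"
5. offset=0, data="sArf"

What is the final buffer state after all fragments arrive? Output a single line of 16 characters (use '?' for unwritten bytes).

Fragment 1: offset=9 data="iBils" -> buffer=?????????iBils??
Fragment 2: offset=14 data="LM" -> buffer=?????????iBilsLM
Fragment 3: offset=4 data="tm" -> buffer=????tm???iBilsLM
Fragment 4: offset=6 data="IBh" -> buffer=????tmIBhiBilsLM
Fragment 5: offset=0 data="sArf" -> buffer=sArftmIBhiBilsLM

Answer: sArftmIBhiBilsLM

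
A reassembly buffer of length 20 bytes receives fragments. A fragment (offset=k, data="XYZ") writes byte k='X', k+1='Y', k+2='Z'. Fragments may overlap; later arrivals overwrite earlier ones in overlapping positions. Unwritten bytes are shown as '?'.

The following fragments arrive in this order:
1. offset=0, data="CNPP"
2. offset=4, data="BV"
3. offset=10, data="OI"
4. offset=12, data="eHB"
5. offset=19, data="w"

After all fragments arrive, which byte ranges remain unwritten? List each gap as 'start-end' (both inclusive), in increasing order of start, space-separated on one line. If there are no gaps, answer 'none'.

Answer: 6-9 15-18

Derivation:
Fragment 1: offset=0 len=4
Fragment 2: offset=4 len=2
Fragment 3: offset=10 len=2
Fragment 4: offset=12 len=3
Fragment 5: offset=19 len=1
Gaps: 6-9 15-18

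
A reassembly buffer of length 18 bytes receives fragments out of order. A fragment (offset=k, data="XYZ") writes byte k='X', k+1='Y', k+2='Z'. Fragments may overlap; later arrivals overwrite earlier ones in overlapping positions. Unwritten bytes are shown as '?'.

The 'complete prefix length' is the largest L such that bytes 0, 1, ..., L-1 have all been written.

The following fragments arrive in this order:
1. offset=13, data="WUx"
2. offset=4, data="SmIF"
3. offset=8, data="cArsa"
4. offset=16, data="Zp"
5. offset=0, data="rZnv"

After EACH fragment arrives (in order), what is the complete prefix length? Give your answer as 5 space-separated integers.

Fragment 1: offset=13 data="WUx" -> buffer=?????????????WUx?? -> prefix_len=0
Fragment 2: offset=4 data="SmIF" -> buffer=????SmIF?????WUx?? -> prefix_len=0
Fragment 3: offset=8 data="cArsa" -> buffer=????SmIFcArsaWUx?? -> prefix_len=0
Fragment 4: offset=16 data="Zp" -> buffer=????SmIFcArsaWUxZp -> prefix_len=0
Fragment 5: offset=0 data="rZnv" -> buffer=rZnvSmIFcArsaWUxZp -> prefix_len=18

Answer: 0 0 0 0 18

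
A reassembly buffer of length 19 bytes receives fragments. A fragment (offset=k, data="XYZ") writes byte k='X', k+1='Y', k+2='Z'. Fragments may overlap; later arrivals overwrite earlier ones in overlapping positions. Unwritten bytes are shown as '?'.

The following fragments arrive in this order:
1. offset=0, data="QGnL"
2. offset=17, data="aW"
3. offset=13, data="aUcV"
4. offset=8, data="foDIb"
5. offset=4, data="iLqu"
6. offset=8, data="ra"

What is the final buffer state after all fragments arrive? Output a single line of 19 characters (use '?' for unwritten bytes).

Answer: QGnLiLquraDIbaUcVaW

Derivation:
Fragment 1: offset=0 data="QGnL" -> buffer=QGnL???????????????
Fragment 2: offset=17 data="aW" -> buffer=QGnL?????????????aW
Fragment 3: offset=13 data="aUcV" -> buffer=QGnL?????????aUcVaW
Fragment 4: offset=8 data="foDIb" -> buffer=QGnL????foDIbaUcVaW
Fragment 5: offset=4 data="iLqu" -> buffer=QGnLiLqufoDIbaUcVaW
Fragment 6: offset=8 data="ra" -> buffer=QGnLiLquraDIbaUcVaW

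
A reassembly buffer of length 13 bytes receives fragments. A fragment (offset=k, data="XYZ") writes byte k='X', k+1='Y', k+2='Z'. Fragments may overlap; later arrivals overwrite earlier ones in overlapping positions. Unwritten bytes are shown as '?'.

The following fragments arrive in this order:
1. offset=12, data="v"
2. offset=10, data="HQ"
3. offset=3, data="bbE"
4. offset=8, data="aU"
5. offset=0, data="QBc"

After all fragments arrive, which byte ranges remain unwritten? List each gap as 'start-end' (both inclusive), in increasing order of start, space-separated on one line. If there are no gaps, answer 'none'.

Fragment 1: offset=12 len=1
Fragment 2: offset=10 len=2
Fragment 3: offset=3 len=3
Fragment 4: offset=8 len=2
Fragment 5: offset=0 len=3
Gaps: 6-7

Answer: 6-7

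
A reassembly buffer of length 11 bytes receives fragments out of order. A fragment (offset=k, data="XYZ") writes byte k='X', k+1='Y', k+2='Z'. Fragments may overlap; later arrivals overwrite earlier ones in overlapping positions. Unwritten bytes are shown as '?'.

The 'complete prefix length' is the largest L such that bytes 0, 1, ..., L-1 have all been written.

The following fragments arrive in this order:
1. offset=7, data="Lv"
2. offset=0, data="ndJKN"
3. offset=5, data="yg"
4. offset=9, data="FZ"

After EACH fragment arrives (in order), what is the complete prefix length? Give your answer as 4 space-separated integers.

Answer: 0 5 9 11

Derivation:
Fragment 1: offset=7 data="Lv" -> buffer=???????Lv?? -> prefix_len=0
Fragment 2: offset=0 data="ndJKN" -> buffer=ndJKN??Lv?? -> prefix_len=5
Fragment 3: offset=5 data="yg" -> buffer=ndJKNygLv?? -> prefix_len=9
Fragment 4: offset=9 data="FZ" -> buffer=ndJKNygLvFZ -> prefix_len=11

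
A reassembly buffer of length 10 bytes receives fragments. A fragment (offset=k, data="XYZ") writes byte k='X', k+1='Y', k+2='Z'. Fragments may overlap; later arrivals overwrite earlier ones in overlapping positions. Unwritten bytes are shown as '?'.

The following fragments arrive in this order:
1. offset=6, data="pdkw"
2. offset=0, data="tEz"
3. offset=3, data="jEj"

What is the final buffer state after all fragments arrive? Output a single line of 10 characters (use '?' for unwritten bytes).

Fragment 1: offset=6 data="pdkw" -> buffer=??????pdkw
Fragment 2: offset=0 data="tEz" -> buffer=tEz???pdkw
Fragment 3: offset=3 data="jEj" -> buffer=tEzjEjpdkw

Answer: tEzjEjpdkw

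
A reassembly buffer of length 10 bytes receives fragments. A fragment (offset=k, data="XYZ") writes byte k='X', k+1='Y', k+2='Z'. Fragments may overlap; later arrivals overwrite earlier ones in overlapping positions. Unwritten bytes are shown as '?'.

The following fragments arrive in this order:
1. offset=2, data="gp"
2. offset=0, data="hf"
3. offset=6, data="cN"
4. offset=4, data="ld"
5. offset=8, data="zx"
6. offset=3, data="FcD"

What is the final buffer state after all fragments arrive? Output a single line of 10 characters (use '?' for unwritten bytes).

Answer: hfgFcDcNzx

Derivation:
Fragment 1: offset=2 data="gp" -> buffer=??gp??????
Fragment 2: offset=0 data="hf" -> buffer=hfgp??????
Fragment 3: offset=6 data="cN" -> buffer=hfgp??cN??
Fragment 4: offset=4 data="ld" -> buffer=hfgpldcN??
Fragment 5: offset=8 data="zx" -> buffer=hfgpldcNzx
Fragment 6: offset=3 data="FcD" -> buffer=hfgFcDcNzx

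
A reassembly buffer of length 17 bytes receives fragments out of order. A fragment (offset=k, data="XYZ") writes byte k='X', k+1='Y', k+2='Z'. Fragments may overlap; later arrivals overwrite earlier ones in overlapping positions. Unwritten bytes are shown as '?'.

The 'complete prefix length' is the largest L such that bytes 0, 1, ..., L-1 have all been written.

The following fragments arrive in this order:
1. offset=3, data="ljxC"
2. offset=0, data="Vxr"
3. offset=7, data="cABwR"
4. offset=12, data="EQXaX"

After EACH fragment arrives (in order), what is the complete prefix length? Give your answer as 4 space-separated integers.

Fragment 1: offset=3 data="ljxC" -> buffer=???ljxC?????????? -> prefix_len=0
Fragment 2: offset=0 data="Vxr" -> buffer=VxrljxC?????????? -> prefix_len=7
Fragment 3: offset=7 data="cABwR" -> buffer=VxrljxCcABwR????? -> prefix_len=12
Fragment 4: offset=12 data="EQXaX" -> buffer=VxrljxCcABwREQXaX -> prefix_len=17

Answer: 0 7 12 17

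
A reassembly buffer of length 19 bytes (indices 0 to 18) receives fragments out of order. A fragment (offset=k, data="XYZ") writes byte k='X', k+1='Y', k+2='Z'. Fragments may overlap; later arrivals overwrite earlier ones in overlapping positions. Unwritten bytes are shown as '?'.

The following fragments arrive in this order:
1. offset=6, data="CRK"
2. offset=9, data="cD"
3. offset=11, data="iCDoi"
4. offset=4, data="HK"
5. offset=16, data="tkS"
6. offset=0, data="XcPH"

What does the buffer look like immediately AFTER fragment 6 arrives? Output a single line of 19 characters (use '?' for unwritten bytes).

Fragment 1: offset=6 data="CRK" -> buffer=??????CRK??????????
Fragment 2: offset=9 data="cD" -> buffer=??????CRKcD????????
Fragment 3: offset=11 data="iCDoi" -> buffer=??????CRKcDiCDoi???
Fragment 4: offset=4 data="HK" -> buffer=????HKCRKcDiCDoi???
Fragment 5: offset=16 data="tkS" -> buffer=????HKCRKcDiCDoitkS
Fragment 6: offset=0 data="XcPH" -> buffer=XcPHHKCRKcDiCDoitkS

Answer: XcPHHKCRKcDiCDoitkS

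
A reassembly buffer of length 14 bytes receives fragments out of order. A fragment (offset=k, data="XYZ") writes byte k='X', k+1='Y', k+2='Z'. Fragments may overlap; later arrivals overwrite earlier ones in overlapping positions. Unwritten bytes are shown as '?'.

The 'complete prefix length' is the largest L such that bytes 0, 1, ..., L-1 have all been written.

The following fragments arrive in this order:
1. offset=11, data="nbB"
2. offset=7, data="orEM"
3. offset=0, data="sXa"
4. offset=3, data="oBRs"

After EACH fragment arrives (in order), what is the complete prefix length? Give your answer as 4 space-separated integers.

Fragment 1: offset=11 data="nbB" -> buffer=???????????nbB -> prefix_len=0
Fragment 2: offset=7 data="orEM" -> buffer=???????orEMnbB -> prefix_len=0
Fragment 3: offset=0 data="sXa" -> buffer=sXa????orEMnbB -> prefix_len=3
Fragment 4: offset=3 data="oBRs" -> buffer=sXaoBRsorEMnbB -> prefix_len=14

Answer: 0 0 3 14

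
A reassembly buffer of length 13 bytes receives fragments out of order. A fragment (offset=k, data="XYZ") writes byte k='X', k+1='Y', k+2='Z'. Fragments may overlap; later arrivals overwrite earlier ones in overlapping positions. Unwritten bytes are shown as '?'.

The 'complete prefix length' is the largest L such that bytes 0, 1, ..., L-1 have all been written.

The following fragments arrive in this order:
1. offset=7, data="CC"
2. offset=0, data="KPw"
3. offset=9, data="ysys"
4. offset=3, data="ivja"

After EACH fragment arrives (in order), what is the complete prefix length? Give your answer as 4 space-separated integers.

Fragment 1: offset=7 data="CC" -> buffer=???????CC???? -> prefix_len=0
Fragment 2: offset=0 data="KPw" -> buffer=KPw????CC???? -> prefix_len=3
Fragment 3: offset=9 data="ysys" -> buffer=KPw????CCysys -> prefix_len=3
Fragment 4: offset=3 data="ivja" -> buffer=KPwivjaCCysys -> prefix_len=13

Answer: 0 3 3 13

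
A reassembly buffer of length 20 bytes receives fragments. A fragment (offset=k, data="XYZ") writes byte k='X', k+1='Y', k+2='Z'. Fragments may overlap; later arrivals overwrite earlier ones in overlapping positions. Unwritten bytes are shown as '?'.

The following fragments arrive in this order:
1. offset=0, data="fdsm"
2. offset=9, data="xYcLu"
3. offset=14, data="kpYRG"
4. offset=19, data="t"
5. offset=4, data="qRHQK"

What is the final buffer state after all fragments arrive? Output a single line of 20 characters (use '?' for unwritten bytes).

Answer: fdsmqRHQKxYcLukpYRGt

Derivation:
Fragment 1: offset=0 data="fdsm" -> buffer=fdsm????????????????
Fragment 2: offset=9 data="xYcLu" -> buffer=fdsm?????xYcLu??????
Fragment 3: offset=14 data="kpYRG" -> buffer=fdsm?????xYcLukpYRG?
Fragment 4: offset=19 data="t" -> buffer=fdsm?????xYcLukpYRGt
Fragment 5: offset=4 data="qRHQK" -> buffer=fdsmqRHQKxYcLukpYRGt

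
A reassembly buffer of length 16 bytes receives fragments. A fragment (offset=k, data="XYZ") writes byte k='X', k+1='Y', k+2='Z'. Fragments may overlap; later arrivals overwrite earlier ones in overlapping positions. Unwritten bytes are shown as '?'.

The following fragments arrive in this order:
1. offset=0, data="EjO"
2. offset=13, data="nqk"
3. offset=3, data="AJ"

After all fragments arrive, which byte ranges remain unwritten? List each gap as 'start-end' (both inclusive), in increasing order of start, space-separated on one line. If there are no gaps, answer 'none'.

Fragment 1: offset=0 len=3
Fragment 2: offset=13 len=3
Fragment 3: offset=3 len=2
Gaps: 5-12

Answer: 5-12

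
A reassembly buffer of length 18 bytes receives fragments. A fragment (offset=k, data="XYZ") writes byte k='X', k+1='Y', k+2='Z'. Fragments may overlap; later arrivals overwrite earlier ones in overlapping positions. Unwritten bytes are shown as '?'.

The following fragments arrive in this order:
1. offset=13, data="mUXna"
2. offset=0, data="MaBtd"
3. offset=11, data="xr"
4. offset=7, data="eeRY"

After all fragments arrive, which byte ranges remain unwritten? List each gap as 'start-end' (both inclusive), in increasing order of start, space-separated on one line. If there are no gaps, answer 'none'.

Answer: 5-6

Derivation:
Fragment 1: offset=13 len=5
Fragment 2: offset=0 len=5
Fragment 3: offset=11 len=2
Fragment 4: offset=7 len=4
Gaps: 5-6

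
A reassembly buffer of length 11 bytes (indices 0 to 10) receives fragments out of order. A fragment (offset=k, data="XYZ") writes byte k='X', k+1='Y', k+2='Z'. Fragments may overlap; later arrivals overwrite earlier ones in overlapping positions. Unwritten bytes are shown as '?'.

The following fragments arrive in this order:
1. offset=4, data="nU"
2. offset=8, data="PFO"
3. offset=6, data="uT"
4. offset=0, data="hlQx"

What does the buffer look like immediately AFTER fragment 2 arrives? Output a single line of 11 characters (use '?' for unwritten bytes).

Answer: ????nU??PFO

Derivation:
Fragment 1: offset=4 data="nU" -> buffer=????nU?????
Fragment 2: offset=8 data="PFO" -> buffer=????nU??PFO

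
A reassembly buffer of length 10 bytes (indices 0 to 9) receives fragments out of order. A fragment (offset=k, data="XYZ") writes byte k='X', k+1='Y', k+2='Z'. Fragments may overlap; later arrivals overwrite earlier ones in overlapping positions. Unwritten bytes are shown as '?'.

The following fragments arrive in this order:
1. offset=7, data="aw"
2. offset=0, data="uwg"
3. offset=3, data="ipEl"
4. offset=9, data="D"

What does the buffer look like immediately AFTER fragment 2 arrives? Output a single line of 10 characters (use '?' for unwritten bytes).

Answer: uwg????aw?

Derivation:
Fragment 1: offset=7 data="aw" -> buffer=???????aw?
Fragment 2: offset=0 data="uwg" -> buffer=uwg????aw?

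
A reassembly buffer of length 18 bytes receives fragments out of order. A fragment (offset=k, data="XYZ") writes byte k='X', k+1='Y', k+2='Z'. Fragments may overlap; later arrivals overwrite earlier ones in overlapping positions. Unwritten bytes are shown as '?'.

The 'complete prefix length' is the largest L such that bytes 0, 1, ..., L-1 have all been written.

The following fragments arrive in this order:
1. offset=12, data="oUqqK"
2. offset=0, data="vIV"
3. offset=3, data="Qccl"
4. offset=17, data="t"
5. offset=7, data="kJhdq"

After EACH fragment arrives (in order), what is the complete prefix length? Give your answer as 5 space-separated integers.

Answer: 0 3 7 7 18

Derivation:
Fragment 1: offset=12 data="oUqqK" -> buffer=????????????oUqqK? -> prefix_len=0
Fragment 2: offset=0 data="vIV" -> buffer=vIV?????????oUqqK? -> prefix_len=3
Fragment 3: offset=3 data="Qccl" -> buffer=vIVQccl?????oUqqK? -> prefix_len=7
Fragment 4: offset=17 data="t" -> buffer=vIVQccl?????oUqqKt -> prefix_len=7
Fragment 5: offset=7 data="kJhdq" -> buffer=vIVQcclkJhdqoUqqKt -> prefix_len=18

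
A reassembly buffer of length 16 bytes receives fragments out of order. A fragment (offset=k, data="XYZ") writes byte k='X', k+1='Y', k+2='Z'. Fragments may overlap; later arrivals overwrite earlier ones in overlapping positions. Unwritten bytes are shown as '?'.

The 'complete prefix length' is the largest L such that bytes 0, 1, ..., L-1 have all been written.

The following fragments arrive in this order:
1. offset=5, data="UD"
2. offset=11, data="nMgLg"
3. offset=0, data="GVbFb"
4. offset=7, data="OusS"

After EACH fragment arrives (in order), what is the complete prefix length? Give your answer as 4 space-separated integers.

Answer: 0 0 7 16

Derivation:
Fragment 1: offset=5 data="UD" -> buffer=?????UD????????? -> prefix_len=0
Fragment 2: offset=11 data="nMgLg" -> buffer=?????UD????nMgLg -> prefix_len=0
Fragment 3: offset=0 data="GVbFb" -> buffer=GVbFbUD????nMgLg -> prefix_len=7
Fragment 4: offset=7 data="OusS" -> buffer=GVbFbUDOusSnMgLg -> prefix_len=16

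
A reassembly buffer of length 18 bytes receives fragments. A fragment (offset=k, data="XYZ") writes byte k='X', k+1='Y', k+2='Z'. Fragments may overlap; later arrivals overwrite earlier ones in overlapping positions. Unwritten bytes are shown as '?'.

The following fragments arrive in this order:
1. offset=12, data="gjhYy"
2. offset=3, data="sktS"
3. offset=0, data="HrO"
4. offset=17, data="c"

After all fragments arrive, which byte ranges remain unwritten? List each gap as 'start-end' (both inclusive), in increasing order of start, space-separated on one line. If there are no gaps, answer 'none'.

Fragment 1: offset=12 len=5
Fragment 2: offset=3 len=4
Fragment 3: offset=0 len=3
Fragment 4: offset=17 len=1
Gaps: 7-11

Answer: 7-11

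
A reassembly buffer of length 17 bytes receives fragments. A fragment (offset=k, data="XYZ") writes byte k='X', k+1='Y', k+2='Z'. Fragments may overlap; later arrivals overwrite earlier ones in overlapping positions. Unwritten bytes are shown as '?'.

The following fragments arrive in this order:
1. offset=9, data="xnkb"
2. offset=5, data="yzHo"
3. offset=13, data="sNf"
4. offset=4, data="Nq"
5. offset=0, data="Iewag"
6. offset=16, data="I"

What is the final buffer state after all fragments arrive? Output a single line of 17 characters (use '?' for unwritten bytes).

Fragment 1: offset=9 data="xnkb" -> buffer=?????????xnkb????
Fragment 2: offset=5 data="yzHo" -> buffer=?????yzHoxnkb????
Fragment 3: offset=13 data="sNf" -> buffer=?????yzHoxnkbsNf?
Fragment 4: offset=4 data="Nq" -> buffer=????NqzHoxnkbsNf?
Fragment 5: offset=0 data="Iewag" -> buffer=IewagqzHoxnkbsNf?
Fragment 6: offset=16 data="I" -> buffer=IewagqzHoxnkbsNfI

Answer: IewagqzHoxnkbsNfI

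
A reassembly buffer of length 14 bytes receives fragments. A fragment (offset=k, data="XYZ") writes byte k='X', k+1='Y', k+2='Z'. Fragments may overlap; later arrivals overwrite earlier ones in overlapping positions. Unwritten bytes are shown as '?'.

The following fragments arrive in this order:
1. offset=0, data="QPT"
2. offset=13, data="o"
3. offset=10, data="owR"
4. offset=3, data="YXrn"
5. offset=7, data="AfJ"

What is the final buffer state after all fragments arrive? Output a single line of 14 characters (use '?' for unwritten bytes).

Fragment 1: offset=0 data="QPT" -> buffer=QPT???????????
Fragment 2: offset=13 data="o" -> buffer=QPT??????????o
Fragment 3: offset=10 data="owR" -> buffer=QPT???????owRo
Fragment 4: offset=3 data="YXrn" -> buffer=QPTYXrn???owRo
Fragment 5: offset=7 data="AfJ" -> buffer=QPTYXrnAfJowRo

Answer: QPTYXrnAfJowRo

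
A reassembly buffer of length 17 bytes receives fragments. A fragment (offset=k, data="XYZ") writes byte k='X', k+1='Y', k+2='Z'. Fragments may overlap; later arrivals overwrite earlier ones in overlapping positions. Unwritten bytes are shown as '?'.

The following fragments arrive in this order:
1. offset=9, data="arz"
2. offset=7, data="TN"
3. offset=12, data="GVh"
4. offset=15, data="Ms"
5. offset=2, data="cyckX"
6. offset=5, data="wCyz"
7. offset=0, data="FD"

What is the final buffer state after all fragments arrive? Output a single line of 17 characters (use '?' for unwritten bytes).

Fragment 1: offset=9 data="arz" -> buffer=?????????arz?????
Fragment 2: offset=7 data="TN" -> buffer=???????TNarz?????
Fragment 3: offset=12 data="GVh" -> buffer=???????TNarzGVh??
Fragment 4: offset=15 data="Ms" -> buffer=???????TNarzGVhMs
Fragment 5: offset=2 data="cyckX" -> buffer=??cyckXTNarzGVhMs
Fragment 6: offset=5 data="wCyz" -> buffer=??cycwCyzarzGVhMs
Fragment 7: offset=0 data="FD" -> buffer=FDcycwCyzarzGVhMs

Answer: FDcycwCyzarzGVhMs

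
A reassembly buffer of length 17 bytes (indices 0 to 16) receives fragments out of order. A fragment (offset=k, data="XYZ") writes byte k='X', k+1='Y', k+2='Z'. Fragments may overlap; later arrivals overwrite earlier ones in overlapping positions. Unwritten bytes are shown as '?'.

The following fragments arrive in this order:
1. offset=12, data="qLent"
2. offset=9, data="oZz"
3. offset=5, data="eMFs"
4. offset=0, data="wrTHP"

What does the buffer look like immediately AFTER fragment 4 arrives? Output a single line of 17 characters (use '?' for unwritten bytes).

Answer: wrTHPeMFsoZzqLent

Derivation:
Fragment 1: offset=12 data="qLent" -> buffer=????????????qLent
Fragment 2: offset=9 data="oZz" -> buffer=?????????oZzqLent
Fragment 3: offset=5 data="eMFs" -> buffer=?????eMFsoZzqLent
Fragment 4: offset=0 data="wrTHP" -> buffer=wrTHPeMFsoZzqLent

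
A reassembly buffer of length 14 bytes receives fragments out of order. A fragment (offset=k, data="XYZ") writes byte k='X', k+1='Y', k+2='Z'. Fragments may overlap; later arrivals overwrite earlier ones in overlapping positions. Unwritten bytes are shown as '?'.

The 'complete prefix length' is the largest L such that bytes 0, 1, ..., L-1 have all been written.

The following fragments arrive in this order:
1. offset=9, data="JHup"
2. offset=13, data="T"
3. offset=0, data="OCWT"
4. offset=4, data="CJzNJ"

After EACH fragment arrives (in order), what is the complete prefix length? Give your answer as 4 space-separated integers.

Fragment 1: offset=9 data="JHup" -> buffer=?????????JHup? -> prefix_len=0
Fragment 2: offset=13 data="T" -> buffer=?????????JHupT -> prefix_len=0
Fragment 3: offset=0 data="OCWT" -> buffer=OCWT?????JHupT -> prefix_len=4
Fragment 4: offset=4 data="CJzNJ" -> buffer=OCWTCJzNJJHupT -> prefix_len=14

Answer: 0 0 4 14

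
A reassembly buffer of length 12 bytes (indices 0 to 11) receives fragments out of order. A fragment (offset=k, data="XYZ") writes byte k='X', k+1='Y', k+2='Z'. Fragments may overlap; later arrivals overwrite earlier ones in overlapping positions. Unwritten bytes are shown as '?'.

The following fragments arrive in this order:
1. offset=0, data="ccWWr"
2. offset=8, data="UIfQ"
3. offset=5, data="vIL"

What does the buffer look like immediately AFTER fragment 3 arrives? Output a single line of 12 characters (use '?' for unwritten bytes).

Fragment 1: offset=0 data="ccWWr" -> buffer=ccWWr???????
Fragment 2: offset=8 data="UIfQ" -> buffer=ccWWr???UIfQ
Fragment 3: offset=5 data="vIL" -> buffer=ccWWrvILUIfQ

Answer: ccWWrvILUIfQ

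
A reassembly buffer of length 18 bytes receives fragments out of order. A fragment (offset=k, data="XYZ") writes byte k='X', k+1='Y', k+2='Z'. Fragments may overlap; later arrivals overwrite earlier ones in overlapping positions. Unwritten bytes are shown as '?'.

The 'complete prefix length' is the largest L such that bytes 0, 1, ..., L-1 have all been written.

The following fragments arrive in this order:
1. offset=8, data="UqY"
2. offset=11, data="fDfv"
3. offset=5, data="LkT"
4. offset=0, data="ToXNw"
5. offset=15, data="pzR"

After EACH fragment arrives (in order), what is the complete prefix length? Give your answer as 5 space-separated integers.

Fragment 1: offset=8 data="UqY" -> buffer=????????UqY??????? -> prefix_len=0
Fragment 2: offset=11 data="fDfv" -> buffer=????????UqYfDfv??? -> prefix_len=0
Fragment 3: offset=5 data="LkT" -> buffer=?????LkTUqYfDfv??? -> prefix_len=0
Fragment 4: offset=0 data="ToXNw" -> buffer=ToXNwLkTUqYfDfv??? -> prefix_len=15
Fragment 5: offset=15 data="pzR" -> buffer=ToXNwLkTUqYfDfvpzR -> prefix_len=18

Answer: 0 0 0 15 18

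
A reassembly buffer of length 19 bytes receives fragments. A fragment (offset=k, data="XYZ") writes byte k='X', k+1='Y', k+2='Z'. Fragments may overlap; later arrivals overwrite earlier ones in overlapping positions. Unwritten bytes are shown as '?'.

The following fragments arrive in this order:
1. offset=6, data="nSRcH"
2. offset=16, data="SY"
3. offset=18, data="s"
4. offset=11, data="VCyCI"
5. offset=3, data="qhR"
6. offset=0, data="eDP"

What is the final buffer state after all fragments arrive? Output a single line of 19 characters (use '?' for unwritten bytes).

Fragment 1: offset=6 data="nSRcH" -> buffer=??????nSRcH????????
Fragment 2: offset=16 data="SY" -> buffer=??????nSRcH?????SY?
Fragment 3: offset=18 data="s" -> buffer=??????nSRcH?????SYs
Fragment 4: offset=11 data="VCyCI" -> buffer=??????nSRcHVCyCISYs
Fragment 5: offset=3 data="qhR" -> buffer=???qhRnSRcHVCyCISYs
Fragment 6: offset=0 data="eDP" -> buffer=eDPqhRnSRcHVCyCISYs

Answer: eDPqhRnSRcHVCyCISYs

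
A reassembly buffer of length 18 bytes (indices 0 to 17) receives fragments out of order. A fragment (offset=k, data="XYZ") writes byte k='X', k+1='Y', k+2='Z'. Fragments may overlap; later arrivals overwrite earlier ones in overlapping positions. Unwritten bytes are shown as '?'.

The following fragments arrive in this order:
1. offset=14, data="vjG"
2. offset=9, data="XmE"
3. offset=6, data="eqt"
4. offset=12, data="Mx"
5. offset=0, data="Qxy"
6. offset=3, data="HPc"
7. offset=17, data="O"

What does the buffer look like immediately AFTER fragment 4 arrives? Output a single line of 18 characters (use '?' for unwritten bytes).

Fragment 1: offset=14 data="vjG" -> buffer=??????????????vjG?
Fragment 2: offset=9 data="XmE" -> buffer=?????????XmE??vjG?
Fragment 3: offset=6 data="eqt" -> buffer=??????eqtXmE??vjG?
Fragment 4: offset=12 data="Mx" -> buffer=??????eqtXmEMxvjG?

Answer: ??????eqtXmEMxvjG?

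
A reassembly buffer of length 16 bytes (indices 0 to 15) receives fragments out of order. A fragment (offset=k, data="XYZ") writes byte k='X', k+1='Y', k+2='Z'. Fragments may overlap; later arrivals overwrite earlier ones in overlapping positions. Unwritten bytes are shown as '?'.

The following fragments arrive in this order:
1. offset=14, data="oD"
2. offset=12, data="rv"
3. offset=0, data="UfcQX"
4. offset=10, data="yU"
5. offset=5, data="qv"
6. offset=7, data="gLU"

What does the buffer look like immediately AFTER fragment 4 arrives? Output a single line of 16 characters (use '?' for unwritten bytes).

Fragment 1: offset=14 data="oD" -> buffer=??????????????oD
Fragment 2: offset=12 data="rv" -> buffer=????????????rvoD
Fragment 3: offset=0 data="UfcQX" -> buffer=UfcQX???????rvoD
Fragment 4: offset=10 data="yU" -> buffer=UfcQX?????yUrvoD

Answer: UfcQX?????yUrvoD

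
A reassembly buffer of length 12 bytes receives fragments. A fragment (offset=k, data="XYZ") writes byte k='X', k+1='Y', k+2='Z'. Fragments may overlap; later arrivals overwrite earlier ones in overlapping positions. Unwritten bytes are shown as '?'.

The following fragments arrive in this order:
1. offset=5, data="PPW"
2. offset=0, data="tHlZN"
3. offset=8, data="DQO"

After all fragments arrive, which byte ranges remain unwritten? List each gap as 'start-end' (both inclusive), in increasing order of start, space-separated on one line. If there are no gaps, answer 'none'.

Fragment 1: offset=5 len=3
Fragment 2: offset=0 len=5
Fragment 3: offset=8 len=3
Gaps: 11-11

Answer: 11-11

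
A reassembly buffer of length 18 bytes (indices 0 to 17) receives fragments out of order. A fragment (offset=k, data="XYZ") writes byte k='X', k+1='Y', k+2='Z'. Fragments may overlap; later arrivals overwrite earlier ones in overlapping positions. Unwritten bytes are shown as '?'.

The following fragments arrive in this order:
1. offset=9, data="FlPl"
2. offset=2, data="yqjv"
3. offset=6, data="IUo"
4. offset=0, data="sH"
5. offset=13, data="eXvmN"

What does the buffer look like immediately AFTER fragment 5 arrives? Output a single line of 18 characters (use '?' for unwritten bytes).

Answer: sHyqjvIUoFlPleXvmN

Derivation:
Fragment 1: offset=9 data="FlPl" -> buffer=?????????FlPl?????
Fragment 2: offset=2 data="yqjv" -> buffer=??yqjv???FlPl?????
Fragment 3: offset=6 data="IUo" -> buffer=??yqjvIUoFlPl?????
Fragment 4: offset=0 data="sH" -> buffer=sHyqjvIUoFlPl?????
Fragment 5: offset=13 data="eXvmN" -> buffer=sHyqjvIUoFlPleXvmN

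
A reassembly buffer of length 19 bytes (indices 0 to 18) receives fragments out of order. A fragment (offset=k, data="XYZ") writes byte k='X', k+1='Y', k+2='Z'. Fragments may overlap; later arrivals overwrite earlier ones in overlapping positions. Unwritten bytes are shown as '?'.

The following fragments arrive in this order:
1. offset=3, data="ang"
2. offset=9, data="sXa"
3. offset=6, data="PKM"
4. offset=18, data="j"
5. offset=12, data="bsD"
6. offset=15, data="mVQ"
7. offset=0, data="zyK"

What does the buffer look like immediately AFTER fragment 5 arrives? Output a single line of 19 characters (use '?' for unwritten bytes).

Answer: ???angPKMsXabsD???j

Derivation:
Fragment 1: offset=3 data="ang" -> buffer=???ang?????????????
Fragment 2: offset=9 data="sXa" -> buffer=???ang???sXa???????
Fragment 3: offset=6 data="PKM" -> buffer=???angPKMsXa???????
Fragment 4: offset=18 data="j" -> buffer=???angPKMsXa??????j
Fragment 5: offset=12 data="bsD" -> buffer=???angPKMsXabsD???j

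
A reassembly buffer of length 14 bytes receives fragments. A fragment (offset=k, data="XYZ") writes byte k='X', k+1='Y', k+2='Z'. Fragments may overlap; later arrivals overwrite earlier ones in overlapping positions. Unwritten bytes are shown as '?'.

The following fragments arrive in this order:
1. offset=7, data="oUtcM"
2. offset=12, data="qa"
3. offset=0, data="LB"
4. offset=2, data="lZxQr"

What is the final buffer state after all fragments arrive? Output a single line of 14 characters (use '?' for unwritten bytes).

Answer: LBlZxQroUtcMqa

Derivation:
Fragment 1: offset=7 data="oUtcM" -> buffer=???????oUtcM??
Fragment 2: offset=12 data="qa" -> buffer=???????oUtcMqa
Fragment 3: offset=0 data="LB" -> buffer=LB?????oUtcMqa
Fragment 4: offset=2 data="lZxQr" -> buffer=LBlZxQroUtcMqa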